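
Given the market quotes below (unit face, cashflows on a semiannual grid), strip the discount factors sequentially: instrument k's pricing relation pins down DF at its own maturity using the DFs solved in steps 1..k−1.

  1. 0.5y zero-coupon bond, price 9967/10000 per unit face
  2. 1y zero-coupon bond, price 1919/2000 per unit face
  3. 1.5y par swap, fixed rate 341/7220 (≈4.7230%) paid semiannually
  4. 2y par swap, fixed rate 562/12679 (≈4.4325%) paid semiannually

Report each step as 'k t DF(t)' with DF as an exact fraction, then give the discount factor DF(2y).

step 1 [0.5y] zero: DF = P = 9967/10000 ≈ 0.996700
step 2 [1y] zero: DF = P = 1919/2000 ≈ 0.959500
step 3 [1.5y] swap r/2=341/14440: DF=(1 − 341/14440·(0.996700+0.959500))/(1+341/14440) = 4659/5000 ≈ 0.931800
step 4 [2y] swap r/2=281/12679: DF=(1 − 281/12679·(0.996700+0.959500+0.931800))/(1+281/12679) = 9157/10000 ≈ 0.915700

1 1/2 9967/10000
2 1 1919/2000
3 3/2 4659/5000
4 2 9157/10000
DF(2y) = 9157/10000 ≈ 0.915700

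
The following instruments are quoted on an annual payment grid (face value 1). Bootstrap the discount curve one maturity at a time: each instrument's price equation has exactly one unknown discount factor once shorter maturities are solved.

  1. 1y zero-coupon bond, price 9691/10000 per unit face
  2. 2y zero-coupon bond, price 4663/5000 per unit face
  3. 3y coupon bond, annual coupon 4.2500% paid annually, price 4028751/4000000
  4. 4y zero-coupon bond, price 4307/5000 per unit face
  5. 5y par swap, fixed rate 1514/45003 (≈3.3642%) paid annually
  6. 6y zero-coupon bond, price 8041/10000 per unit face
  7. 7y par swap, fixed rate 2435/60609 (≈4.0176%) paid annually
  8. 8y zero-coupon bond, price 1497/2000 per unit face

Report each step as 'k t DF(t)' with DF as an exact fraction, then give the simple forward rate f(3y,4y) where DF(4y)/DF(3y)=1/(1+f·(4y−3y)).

step 1 [1y] zero: DF = P = 9691/10000 ≈ 0.969100
step 2 [2y] zero: DF = P = 4663/5000 ≈ 0.932600
step 3 [3y] bond c/1=17/400: DF=(4028751/4000000 − 17/400·(0.969100+0.932600))/(1+17/400) = 4443/5000 ≈ 0.888600
step 4 [4y] zero: DF = P = 4307/5000 ≈ 0.861400
step 5 [5y] swap r/1=1514/45003: DF=(1 − 1514/45003·(0.969100+0.932600+0.888600+0.861400))/(1+1514/45003) = 4243/5000 ≈ 0.848600
step 6 [6y] zero: DF = P = 8041/10000 ≈ 0.804100
step 7 [7y] swap r/1=2435/60609: DF=(1 − 2435/60609·(0.969100+0.932600+0.888600+0.861400+0.848600+0.804100))/(1+2435/60609) = 1513/2000 ≈ 0.756500
step 8 [8y] zero: DF = P = 1497/2000 ≈ 0.748500

1 1 9691/10000
2 2 4663/5000
3 3 4443/5000
4 4 4307/5000
5 5 4243/5000
6 6 8041/10000
7 7 1513/2000
8 8 1497/2000
f(3y,4y) = ((4443/5000)/(4307/5000) − 1)/(1) = 136/4307 ≈ 3.1577%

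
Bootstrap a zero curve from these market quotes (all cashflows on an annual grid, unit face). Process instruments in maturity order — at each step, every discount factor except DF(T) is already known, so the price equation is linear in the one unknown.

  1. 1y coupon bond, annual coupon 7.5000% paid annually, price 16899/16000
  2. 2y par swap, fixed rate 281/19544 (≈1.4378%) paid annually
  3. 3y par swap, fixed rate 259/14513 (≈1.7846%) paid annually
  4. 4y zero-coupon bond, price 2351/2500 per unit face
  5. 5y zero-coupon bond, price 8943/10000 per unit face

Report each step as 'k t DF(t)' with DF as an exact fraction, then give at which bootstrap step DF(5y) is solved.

1 1 393/400
2 2 9719/10000
3 3 4741/5000
4 4 2351/2500
5 5 8943/10000
DF(5y) is solved at step 5

step 1 [1y] bond c/1=3/40: DF=(16899/16000 − 3/40·(0))/(1+3/40) = 393/400 ≈ 0.982500
step 2 [2y] swap r/1=281/19544: DF=(1 − 281/19544·(0.982500))/(1+281/19544) = 9719/10000 ≈ 0.971900
step 3 [3y] swap r/1=259/14513: DF=(1 − 259/14513·(0.982500+0.971900))/(1+259/14513) = 4741/5000 ≈ 0.948200
step 4 [4y] zero: DF = P = 2351/2500 ≈ 0.940400
step 5 [5y] zero: DF = P = 8943/10000 ≈ 0.894300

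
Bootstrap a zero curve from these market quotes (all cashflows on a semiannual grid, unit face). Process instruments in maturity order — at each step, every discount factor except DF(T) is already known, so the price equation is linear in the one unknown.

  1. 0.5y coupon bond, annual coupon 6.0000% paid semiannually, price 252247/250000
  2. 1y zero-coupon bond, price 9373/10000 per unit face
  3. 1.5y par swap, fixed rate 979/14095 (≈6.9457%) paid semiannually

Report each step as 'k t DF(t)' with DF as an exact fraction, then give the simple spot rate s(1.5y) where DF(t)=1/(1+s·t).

1 1/2 2449/2500
2 1 9373/10000
3 3/2 9021/10000
s(1.5y) = (1/(9021/10000) − 1)/(3/2) = 1958/27063 ≈ 7.2350%

step 1 [0.5y] bond c/2=3/100: DF=(252247/250000 − 3/100·(0))/(1+3/100) = 2449/2500 ≈ 0.979600
step 2 [1y] zero: DF = P = 9373/10000 ≈ 0.937300
step 3 [1.5y] swap r/2=979/28190: DF=(1 − 979/28190·(0.979600+0.937300))/(1+979/28190) = 9021/10000 ≈ 0.902100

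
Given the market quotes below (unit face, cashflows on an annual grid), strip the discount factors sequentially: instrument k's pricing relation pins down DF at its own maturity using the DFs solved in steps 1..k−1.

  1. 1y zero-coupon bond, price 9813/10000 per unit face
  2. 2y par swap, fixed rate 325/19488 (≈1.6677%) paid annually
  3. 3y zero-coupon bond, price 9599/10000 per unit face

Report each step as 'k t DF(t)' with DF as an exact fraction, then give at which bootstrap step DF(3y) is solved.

1 1 9813/10000
2 2 387/400
3 3 9599/10000
DF(3y) is solved at step 3

step 1 [1y] zero: DF = P = 9813/10000 ≈ 0.981300
step 2 [2y] swap r/1=325/19488: DF=(1 − 325/19488·(0.981300))/(1+325/19488) = 387/400 ≈ 0.967500
step 3 [3y] zero: DF = P = 9599/10000 ≈ 0.959900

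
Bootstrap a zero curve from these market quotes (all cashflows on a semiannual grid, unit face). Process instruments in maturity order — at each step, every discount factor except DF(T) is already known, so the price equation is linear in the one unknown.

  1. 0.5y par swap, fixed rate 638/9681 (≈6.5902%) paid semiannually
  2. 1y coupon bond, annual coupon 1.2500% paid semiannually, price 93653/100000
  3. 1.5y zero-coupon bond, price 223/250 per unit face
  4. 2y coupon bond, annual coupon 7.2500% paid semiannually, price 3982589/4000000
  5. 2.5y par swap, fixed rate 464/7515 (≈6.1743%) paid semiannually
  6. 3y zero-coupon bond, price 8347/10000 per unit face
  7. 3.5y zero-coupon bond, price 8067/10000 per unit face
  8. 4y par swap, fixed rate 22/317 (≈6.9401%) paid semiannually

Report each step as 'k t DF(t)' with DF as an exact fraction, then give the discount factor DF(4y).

1 1/2 9681/10000
2 1 9247/10000
3 3/2 223/250
4 2 4317/5000
5 5/2 538/625
6 3 8347/10000
7 7/2 8067/10000
8 4 3801/5000
DF(4y) = 3801/5000 ≈ 0.760200

step 1 [0.5y] swap r/2=319/9681: DF=(1 − 319/9681·(0))/(1+319/9681) = 9681/10000 ≈ 0.968100
step 2 [1y] bond c/2=1/160: DF=(93653/100000 − 1/160·(0.968100))/(1+1/160) = 9247/10000 ≈ 0.924700
step 3 [1.5y] zero: DF = P = 223/250 ≈ 0.892000
step 4 [2y] bond c/2=29/800: DF=(3982589/4000000 − 29/800·(0.968100+0.924700+0.892000))/(1+29/800) = 4317/5000 ≈ 0.863400
step 5 [2.5y] swap r/2=232/7515: DF=(1 − 232/7515·(0.968100+0.924700+0.892000+0.863400))/(1+232/7515) = 538/625 ≈ 0.860800
step 6 [3y] zero: DF = P = 8347/10000 ≈ 0.834700
step 7 [3.5y] zero: DF = P = 8067/10000 ≈ 0.806700
step 8 [4y] swap r/2=11/317: DF=(1 − 11/317·(0.968100+0.924700+0.892000+0.863400+0.860800+0.834700+0.806700))/(1+11/317) = 3801/5000 ≈ 0.760200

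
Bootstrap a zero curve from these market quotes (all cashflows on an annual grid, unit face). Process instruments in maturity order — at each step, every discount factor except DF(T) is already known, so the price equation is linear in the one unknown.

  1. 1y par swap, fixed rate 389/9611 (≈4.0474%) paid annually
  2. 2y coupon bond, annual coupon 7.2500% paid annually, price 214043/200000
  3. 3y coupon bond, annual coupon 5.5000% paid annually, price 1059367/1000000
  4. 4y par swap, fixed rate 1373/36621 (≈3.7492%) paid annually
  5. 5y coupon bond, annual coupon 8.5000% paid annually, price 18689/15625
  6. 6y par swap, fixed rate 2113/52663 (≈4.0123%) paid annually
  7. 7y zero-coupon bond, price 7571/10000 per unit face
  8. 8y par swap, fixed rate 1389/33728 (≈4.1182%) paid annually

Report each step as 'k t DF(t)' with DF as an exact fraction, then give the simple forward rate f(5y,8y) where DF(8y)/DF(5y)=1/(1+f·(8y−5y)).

step 1 [1y] swap r/1=389/9611: DF=(1 − 389/9611·(0))/(1+389/9611) = 9611/10000 ≈ 0.961100
step 2 [2y] bond c/1=29/400: DF=(214043/200000 − 29/400·(0.961100))/(1+29/400) = 9329/10000 ≈ 0.932900
step 3 [3y] bond c/1=11/200: DF=(1059367/1000000 − 11/200·(0.961100+0.932900))/(1+11/200) = 4527/5000 ≈ 0.905400
step 4 [4y] swap r/1=1373/36621: DF=(1 − 1373/36621·(0.961100+0.932900+0.905400))/(1+1373/36621) = 8627/10000 ≈ 0.862700
step 5 [5y] bond c/1=17/200: DF=(18689/15625 − 17/200·(0.961100+0.932900+0.905400+0.862700))/(1+17/200) = 1631/2000 ≈ 0.815500
step 6 [6y] swap r/1=2113/52663: DF=(1 − 2113/52663·(0.961100+0.932900+0.905400+0.862700+0.815500))/(1+2113/52663) = 7887/10000 ≈ 0.788700
step 7 [7y] zero: DF = P = 7571/10000 ≈ 0.757100
step 8 [8y] swap r/1=1389/33728: DF=(1 − 1389/33728·(0.961100+0.932900+0.905400+0.862700+0.815500+0.788700+0.757100))/(1+1389/33728) = 3611/5000 ≈ 0.722200

1 1 9611/10000
2 2 9329/10000
3 3 4527/5000
4 4 8627/10000
5 5 1631/2000
6 6 7887/10000
7 7 7571/10000
8 8 3611/5000
f(5y,8y) = ((1631/2000)/(3611/5000) − 1)/(3) = 311/7222 ≈ 4.3063%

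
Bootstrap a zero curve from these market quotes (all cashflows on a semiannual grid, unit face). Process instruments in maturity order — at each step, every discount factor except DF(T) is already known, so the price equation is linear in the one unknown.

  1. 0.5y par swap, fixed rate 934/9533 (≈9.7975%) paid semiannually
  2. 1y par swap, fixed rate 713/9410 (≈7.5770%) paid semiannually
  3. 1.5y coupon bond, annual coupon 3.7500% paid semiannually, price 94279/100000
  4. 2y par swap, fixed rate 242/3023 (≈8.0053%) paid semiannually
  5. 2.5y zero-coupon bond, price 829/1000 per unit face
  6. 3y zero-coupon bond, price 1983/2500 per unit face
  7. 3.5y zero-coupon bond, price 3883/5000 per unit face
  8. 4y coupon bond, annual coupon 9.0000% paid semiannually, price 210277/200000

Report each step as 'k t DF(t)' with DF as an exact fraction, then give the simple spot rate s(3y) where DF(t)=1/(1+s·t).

step 1 [0.5y] swap r/2=467/9533: DF=(1 − 467/9533·(0))/(1+467/9533) = 9533/10000 ≈ 0.953300
step 2 [1y] swap r/2=713/18820: DF=(1 − 713/18820·(0.953300))/(1+713/18820) = 9287/10000 ≈ 0.928700
step 3 [1.5y] bond c/2=3/160: DF=(94279/100000 − 3/160·(0.953300+0.928700))/(1+3/160) = 2227/2500 ≈ 0.890800
step 4 [2y] swap r/2=121/3023: DF=(1 − 121/3023·(0.953300+0.928700+0.890800))/(1+121/3023) = 2137/2500 ≈ 0.854800
step 5 [2.5y] zero: DF = P = 829/1000 ≈ 0.829000
step 6 [3y] zero: DF = P = 1983/2500 ≈ 0.793200
step 7 [3.5y] zero: DF = P = 3883/5000 ≈ 0.776600
step 8 [4y] bond c/2=9/200: DF=(210277/200000 − 9/200·(0.953300+0.928700+0.890800+0.854800+0.829000+0.793200+0.776600))/(1+9/200) = 3733/5000 ≈ 0.746600

1 1/2 9533/10000
2 1 9287/10000
3 3/2 2227/2500
4 2 2137/2500
5 5/2 829/1000
6 3 1983/2500
7 7/2 3883/5000
8 4 3733/5000
s(3y) = (1/(1983/2500) − 1)/(3) = 517/5949 ≈ 8.6905%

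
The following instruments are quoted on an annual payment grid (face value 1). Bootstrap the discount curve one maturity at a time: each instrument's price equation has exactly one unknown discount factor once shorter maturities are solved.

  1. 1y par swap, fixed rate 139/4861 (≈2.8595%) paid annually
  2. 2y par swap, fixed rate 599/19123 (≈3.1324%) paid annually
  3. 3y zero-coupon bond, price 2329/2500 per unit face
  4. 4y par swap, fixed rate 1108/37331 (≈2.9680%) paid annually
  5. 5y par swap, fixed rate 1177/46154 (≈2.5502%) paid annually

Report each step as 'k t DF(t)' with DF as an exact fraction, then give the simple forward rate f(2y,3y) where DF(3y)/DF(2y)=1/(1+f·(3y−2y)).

1 1 4861/5000
2 2 9401/10000
3 3 2329/2500
4 4 2223/2500
5 5 8823/10000
f(2y,3y) = ((9401/10000)/(2329/2500) − 1)/(1) = 5/548 ≈ 0.9124%

step 1 [1y] swap r/1=139/4861: DF=(1 − 139/4861·(0))/(1+139/4861) = 4861/5000 ≈ 0.972200
step 2 [2y] swap r/1=599/19123: DF=(1 − 599/19123·(0.972200))/(1+599/19123) = 9401/10000 ≈ 0.940100
step 3 [3y] zero: DF = P = 2329/2500 ≈ 0.931600
step 4 [4y] swap r/1=1108/37331: DF=(1 − 1108/37331·(0.972200+0.940100+0.931600))/(1+1108/37331) = 2223/2500 ≈ 0.889200
step 5 [5y] swap r/1=1177/46154: DF=(1 − 1177/46154·(0.972200+0.940100+0.931600+0.889200))/(1+1177/46154) = 8823/10000 ≈ 0.882300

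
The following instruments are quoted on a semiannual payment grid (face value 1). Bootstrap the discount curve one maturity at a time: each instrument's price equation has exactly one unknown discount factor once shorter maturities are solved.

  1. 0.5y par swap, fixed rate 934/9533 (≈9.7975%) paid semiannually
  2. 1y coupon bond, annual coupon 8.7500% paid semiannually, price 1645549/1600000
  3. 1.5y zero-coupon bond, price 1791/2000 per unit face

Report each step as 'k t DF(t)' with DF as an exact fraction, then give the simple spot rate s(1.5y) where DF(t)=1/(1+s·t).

step 1 [0.5y] swap r/2=467/9533: DF=(1 − 467/9533·(0))/(1+467/9533) = 9533/10000 ≈ 0.953300
step 2 [1y] bond c/2=7/160: DF=(1645549/1600000 − 7/160·(0.953300))/(1+7/160) = 4727/5000 ≈ 0.945400
step 3 [1.5y] zero: DF = P = 1791/2000 ≈ 0.895500

1 1/2 9533/10000
2 1 4727/5000
3 3/2 1791/2000
s(1.5y) = (1/(1791/2000) − 1)/(3/2) = 418/5373 ≈ 7.7796%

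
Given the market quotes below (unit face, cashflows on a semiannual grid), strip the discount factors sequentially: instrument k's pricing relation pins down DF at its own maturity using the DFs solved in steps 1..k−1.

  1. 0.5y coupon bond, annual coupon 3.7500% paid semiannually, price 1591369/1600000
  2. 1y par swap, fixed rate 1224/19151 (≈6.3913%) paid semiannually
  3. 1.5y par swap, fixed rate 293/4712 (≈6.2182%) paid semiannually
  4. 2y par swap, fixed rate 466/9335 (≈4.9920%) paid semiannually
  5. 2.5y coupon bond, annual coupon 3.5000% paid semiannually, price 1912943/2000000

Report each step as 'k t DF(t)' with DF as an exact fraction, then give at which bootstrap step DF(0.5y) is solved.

step 1 [0.5y] bond c/2=3/160: DF=(1591369/1600000 − 3/160·(0))/(1+3/160) = 9763/10000 ≈ 0.976300
step 2 [1y] swap r/2=612/19151: DF=(1 − 612/19151·(0.976300))/(1+612/19151) = 2347/2500 ≈ 0.938800
step 3 [1.5y] swap r/2=293/9424: DF=(1 − 293/9424·(0.976300+0.938800))/(1+293/9424) = 9121/10000 ≈ 0.912100
step 4 [2y] swap r/2=233/9335: DF=(1 − 233/9335·(0.976300+0.938800+0.912100))/(1+233/9335) = 2267/2500 ≈ 0.906800
step 5 [2.5y] bond c/2=7/400: DF=(1912943/2000000 − 7/400·(0.976300+0.938800+0.912100+0.906800))/(1+7/400) = 4379/5000 ≈ 0.875800

1 1/2 9763/10000
2 1 2347/2500
3 3/2 9121/10000
4 2 2267/2500
5 5/2 4379/5000
DF(0.5y) is solved at step 1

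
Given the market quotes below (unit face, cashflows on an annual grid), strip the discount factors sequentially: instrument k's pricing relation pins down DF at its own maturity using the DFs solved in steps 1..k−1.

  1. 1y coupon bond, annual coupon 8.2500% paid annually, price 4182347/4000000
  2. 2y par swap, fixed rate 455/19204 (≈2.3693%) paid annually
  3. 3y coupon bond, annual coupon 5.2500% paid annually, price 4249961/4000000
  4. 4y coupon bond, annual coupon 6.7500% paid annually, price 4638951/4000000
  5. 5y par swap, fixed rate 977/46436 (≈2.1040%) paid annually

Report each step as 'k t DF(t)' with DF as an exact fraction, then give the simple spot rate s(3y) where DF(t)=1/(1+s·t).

step 1 [1y] bond c/1=33/400: DF=(4182347/4000000 − 33/400·(0))/(1+33/400) = 9659/10000 ≈ 0.965900
step 2 [2y] swap r/1=455/19204: DF=(1 − 455/19204·(0.965900))/(1+455/19204) = 1909/2000 ≈ 0.954500
step 3 [3y] bond c/1=21/400: DF=(4249961/4000000 − 21/400·(0.965900+0.954500))/(1+21/400) = 9137/10000 ≈ 0.913700
step 4 [4y] bond c/1=27/400: DF=(4638951/4000000 − 27/400·(0.965900+0.954500+0.913700))/(1+27/400) = 567/625 ≈ 0.907200
step 5 [5y] swap r/1=977/46436: DF=(1 − 977/46436·(0.965900+0.954500+0.913700+0.907200))/(1+977/46436) = 9023/10000 ≈ 0.902300

1 1 9659/10000
2 2 1909/2000
3 3 9137/10000
4 4 567/625
5 5 9023/10000
s(3y) = (1/(9137/10000) − 1)/(3) = 863/27411 ≈ 3.1484%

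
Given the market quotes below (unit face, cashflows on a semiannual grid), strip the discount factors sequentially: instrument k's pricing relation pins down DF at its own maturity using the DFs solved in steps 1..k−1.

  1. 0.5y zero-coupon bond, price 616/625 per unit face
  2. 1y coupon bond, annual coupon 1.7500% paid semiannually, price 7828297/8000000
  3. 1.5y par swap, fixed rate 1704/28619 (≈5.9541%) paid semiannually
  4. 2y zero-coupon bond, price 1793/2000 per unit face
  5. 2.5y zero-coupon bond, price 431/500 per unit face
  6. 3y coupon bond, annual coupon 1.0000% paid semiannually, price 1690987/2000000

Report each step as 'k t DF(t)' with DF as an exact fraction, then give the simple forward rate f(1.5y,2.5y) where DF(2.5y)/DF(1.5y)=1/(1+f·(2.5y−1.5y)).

1 1/2 616/625
2 1 1923/2000
3 3/2 2287/2500
4 2 1793/2000
5 5/2 431/500
6 3 8183/10000
f(1.5y,2.5y) = ((2287/2500)/(431/500) − 1)/(1) = 132/2155 ≈ 6.1253%

step 1 [0.5y] zero: DF = P = 616/625 ≈ 0.985600
step 2 [1y] bond c/2=7/800: DF=(7828297/8000000 − 7/800·(0.985600))/(1+7/800) = 1923/2000 ≈ 0.961500
step 3 [1.5y] swap r/2=852/28619: DF=(1 − 852/28619·(0.985600+0.961500))/(1+852/28619) = 2287/2500 ≈ 0.914800
step 4 [2y] zero: DF = P = 1793/2000 ≈ 0.896500
step 5 [2.5y] zero: DF = P = 431/500 ≈ 0.862000
step 6 [3y] bond c/2=1/200: DF=(1690987/2000000 − 1/200·(0.985600+0.961500+0.914800+0.896500+0.862000))/(1+1/200) = 8183/10000 ≈ 0.818300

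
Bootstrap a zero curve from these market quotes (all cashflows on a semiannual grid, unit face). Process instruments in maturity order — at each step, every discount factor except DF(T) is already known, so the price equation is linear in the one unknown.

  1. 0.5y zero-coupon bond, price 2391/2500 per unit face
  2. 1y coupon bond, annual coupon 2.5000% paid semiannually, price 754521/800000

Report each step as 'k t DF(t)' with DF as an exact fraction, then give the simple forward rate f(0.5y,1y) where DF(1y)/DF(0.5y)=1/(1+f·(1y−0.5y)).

1 1/2 2391/2500
2 1 9197/10000
f(0.5y,1y) = ((2391/2500)/(9197/10000) − 1)/(1/2) = 734/9197 ≈ 7.9809%

step 1 [0.5y] zero: DF = P = 2391/2500 ≈ 0.956400
step 2 [1y] bond c/2=1/80: DF=(754521/800000 − 1/80·(0.956400))/(1+1/80) = 9197/10000 ≈ 0.919700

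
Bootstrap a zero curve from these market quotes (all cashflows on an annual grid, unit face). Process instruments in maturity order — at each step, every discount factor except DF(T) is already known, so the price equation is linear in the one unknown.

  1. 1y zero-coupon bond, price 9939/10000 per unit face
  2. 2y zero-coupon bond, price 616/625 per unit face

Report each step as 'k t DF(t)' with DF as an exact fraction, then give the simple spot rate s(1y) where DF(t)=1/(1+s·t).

step 1 [1y] zero: DF = P = 9939/10000 ≈ 0.993900
step 2 [2y] zero: DF = P = 616/625 ≈ 0.985600

1 1 9939/10000
2 2 616/625
s(1y) = (1/(9939/10000) − 1)/(1) = 61/9939 ≈ 0.6137%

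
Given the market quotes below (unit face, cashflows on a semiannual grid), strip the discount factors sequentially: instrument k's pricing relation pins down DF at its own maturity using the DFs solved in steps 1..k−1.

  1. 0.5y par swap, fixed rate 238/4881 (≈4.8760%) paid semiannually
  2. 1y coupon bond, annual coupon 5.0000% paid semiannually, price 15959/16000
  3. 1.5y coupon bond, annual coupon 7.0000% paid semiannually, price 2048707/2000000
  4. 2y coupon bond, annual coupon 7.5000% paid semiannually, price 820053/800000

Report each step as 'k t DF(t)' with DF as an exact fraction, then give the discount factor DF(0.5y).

1 1/2 4881/5000
2 1 9493/10000
3 3/2 4623/5000
4 2 177/200
DF(0.5y) = 4881/5000 ≈ 0.976200

step 1 [0.5y] swap r/2=119/4881: DF=(1 − 119/4881·(0))/(1+119/4881) = 4881/5000 ≈ 0.976200
step 2 [1y] bond c/2=1/40: DF=(15959/16000 − 1/40·(0.976200))/(1+1/40) = 9493/10000 ≈ 0.949300
step 3 [1.5y] bond c/2=7/200: DF=(2048707/2000000 − 7/200·(0.976200+0.949300))/(1+7/200) = 4623/5000 ≈ 0.924600
step 4 [2y] bond c/2=3/80: DF=(820053/800000 − 3/80·(0.976200+0.949300+0.924600))/(1+3/80) = 177/200 ≈ 0.885000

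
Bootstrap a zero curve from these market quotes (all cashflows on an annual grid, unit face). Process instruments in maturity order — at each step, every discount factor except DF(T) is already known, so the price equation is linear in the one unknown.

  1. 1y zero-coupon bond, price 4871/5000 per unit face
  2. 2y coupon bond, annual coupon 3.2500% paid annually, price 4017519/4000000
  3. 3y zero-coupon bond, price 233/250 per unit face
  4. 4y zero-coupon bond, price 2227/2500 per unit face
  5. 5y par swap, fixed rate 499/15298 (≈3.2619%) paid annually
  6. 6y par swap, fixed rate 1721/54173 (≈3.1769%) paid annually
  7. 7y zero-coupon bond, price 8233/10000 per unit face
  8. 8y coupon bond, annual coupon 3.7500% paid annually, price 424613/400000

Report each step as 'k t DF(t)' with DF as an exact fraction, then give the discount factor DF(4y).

step 1 [1y] zero: DF = P = 4871/5000 ≈ 0.974200
step 2 [2y] bond c/1=13/400: DF=(4017519/4000000 − 13/400·(0.974200))/(1+13/400) = 9421/10000 ≈ 0.942100
step 3 [3y] zero: DF = P = 233/250 ≈ 0.932000
step 4 [4y] zero: DF = P = 2227/2500 ≈ 0.890800
step 5 [5y] swap r/1=499/15298: DF=(1 − 499/15298·(0.974200+0.942100+0.932000+0.890800))/(1+499/15298) = 8503/10000 ≈ 0.850300
step 6 [6y] swap r/1=1721/54173: DF=(1 − 1721/54173·(0.974200+0.942100+0.932000+0.890800+0.850300))/(1+1721/54173) = 8279/10000 ≈ 0.827900
step 7 [7y] zero: DF = P = 8233/10000 ≈ 0.823300
step 8 [8y] bond c/1=3/80: DF=(424613/400000 − 3/80·(0.974200+0.942100+0.932000+0.890800+0.850300+0.827900+0.823300))/(1+3/80) = 997/1250 ≈ 0.797600

1 1 4871/5000
2 2 9421/10000
3 3 233/250
4 4 2227/2500
5 5 8503/10000
6 6 8279/10000
7 7 8233/10000
8 8 997/1250
DF(4y) = 2227/2500 ≈ 0.890800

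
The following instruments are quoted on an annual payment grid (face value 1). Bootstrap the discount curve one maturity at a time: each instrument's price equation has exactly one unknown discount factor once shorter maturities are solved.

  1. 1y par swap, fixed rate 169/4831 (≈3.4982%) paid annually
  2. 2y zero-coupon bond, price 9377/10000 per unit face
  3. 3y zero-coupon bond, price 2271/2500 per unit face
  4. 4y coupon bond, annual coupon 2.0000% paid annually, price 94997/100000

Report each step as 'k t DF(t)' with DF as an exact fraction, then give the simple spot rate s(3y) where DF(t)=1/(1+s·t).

1 1 4831/5000
2 2 9377/10000
3 3 2271/2500
4 4 4381/5000
s(3y) = (1/(2271/2500) − 1)/(3) = 229/6813 ≈ 3.3612%

step 1 [1y] swap r/1=169/4831: DF=(1 − 169/4831·(0))/(1+169/4831) = 4831/5000 ≈ 0.966200
step 2 [2y] zero: DF = P = 9377/10000 ≈ 0.937700
step 3 [3y] zero: DF = P = 2271/2500 ≈ 0.908400
step 4 [4y] bond c/1=1/50: DF=(94997/100000 − 1/50·(0.966200+0.937700+0.908400))/(1+1/50) = 4381/5000 ≈ 0.876200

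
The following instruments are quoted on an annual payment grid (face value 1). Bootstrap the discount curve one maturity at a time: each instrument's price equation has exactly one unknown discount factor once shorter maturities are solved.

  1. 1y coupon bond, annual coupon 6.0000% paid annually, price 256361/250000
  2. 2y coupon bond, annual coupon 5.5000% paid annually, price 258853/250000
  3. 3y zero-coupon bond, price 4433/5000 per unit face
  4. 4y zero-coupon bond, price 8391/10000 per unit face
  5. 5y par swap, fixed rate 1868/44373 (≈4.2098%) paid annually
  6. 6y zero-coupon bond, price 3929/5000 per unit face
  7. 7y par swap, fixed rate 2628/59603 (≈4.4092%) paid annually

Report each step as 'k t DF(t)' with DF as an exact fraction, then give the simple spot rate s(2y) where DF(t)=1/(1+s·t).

step 1 [1y] bond c/1=3/50: DF=(256361/250000 − 3/50·(0))/(1+3/50) = 4837/5000 ≈ 0.967400
step 2 [2y] bond c/1=11/200: DF=(258853/250000 − 11/200·(0.967400))/(1+11/200) = 931/1000 ≈ 0.931000
step 3 [3y] zero: DF = P = 4433/5000 ≈ 0.886600
step 4 [4y] zero: DF = P = 8391/10000 ≈ 0.839100
step 5 [5y] swap r/1=1868/44373: DF=(1 − 1868/44373·(0.967400+0.931000+0.886600+0.839100))/(1+1868/44373) = 2033/2500 ≈ 0.813200
step 6 [6y] zero: DF = P = 3929/5000 ≈ 0.785800
step 7 [7y] swap r/1=2628/59603: DF=(1 − 2628/59603·(0.967400+0.931000+0.886600+0.839100+0.813200+0.785800))/(1+2628/59603) = 1843/2500 ≈ 0.737200

1 1 4837/5000
2 2 931/1000
3 3 4433/5000
4 4 8391/10000
5 5 2033/2500
6 6 3929/5000
7 7 1843/2500
s(2y) = (1/(931/1000) − 1)/(2) = 69/1862 ≈ 3.7057%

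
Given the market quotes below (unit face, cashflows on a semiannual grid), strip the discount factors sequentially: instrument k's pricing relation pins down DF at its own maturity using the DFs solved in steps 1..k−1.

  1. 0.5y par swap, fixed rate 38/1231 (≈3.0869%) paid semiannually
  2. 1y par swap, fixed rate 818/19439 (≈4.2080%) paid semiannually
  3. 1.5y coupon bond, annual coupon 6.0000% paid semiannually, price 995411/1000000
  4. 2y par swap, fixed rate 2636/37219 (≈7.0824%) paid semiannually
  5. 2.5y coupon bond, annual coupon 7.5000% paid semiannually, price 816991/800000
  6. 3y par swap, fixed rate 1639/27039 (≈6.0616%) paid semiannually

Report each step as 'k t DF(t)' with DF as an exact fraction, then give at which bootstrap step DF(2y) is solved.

step 1 [0.5y] swap r/2=19/1231: DF=(1 − 19/1231·(0))/(1+19/1231) = 1231/1250 ≈ 0.984800
step 2 [1y] swap r/2=409/19439: DF=(1 − 409/19439·(0.984800))/(1+409/19439) = 9591/10000 ≈ 0.959100
step 3 [1.5y] bond c/2=3/100: DF=(995411/1000000 − 3/100·(0.984800+0.959100))/(1+3/100) = 4549/5000 ≈ 0.909800
step 4 [2y] swap r/2=1318/37219: DF=(1 − 1318/37219·(0.984800+0.959100+0.909800))/(1+1318/37219) = 4341/5000 ≈ 0.868200
step 5 [2.5y] bond c/2=3/80: DF=(816991/800000 − 3/80·(0.984800+0.959100+0.909800+0.868200))/(1+3/80) = 4249/5000 ≈ 0.849800
step 6 [3y] swap r/2=1639/54078: DF=(1 − 1639/54078·(0.984800+0.959100+0.909800+0.868200+0.849800))/(1+1639/54078) = 8361/10000 ≈ 0.836100

1 1/2 1231/1250
2 1 9591/10000
3 3/2 4549/5000
4 2 4341/5000
5 5/2 4249/5000
6 3 8361/10000
DF(2y) is solved at step 4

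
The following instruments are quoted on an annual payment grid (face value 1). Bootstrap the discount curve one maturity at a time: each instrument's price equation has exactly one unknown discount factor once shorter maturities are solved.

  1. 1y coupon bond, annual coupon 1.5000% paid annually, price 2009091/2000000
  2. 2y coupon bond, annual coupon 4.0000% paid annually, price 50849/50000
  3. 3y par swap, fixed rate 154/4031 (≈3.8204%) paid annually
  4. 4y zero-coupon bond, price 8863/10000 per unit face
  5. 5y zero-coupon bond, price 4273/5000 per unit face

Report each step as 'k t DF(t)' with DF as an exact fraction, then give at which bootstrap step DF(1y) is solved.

1 1 9897/10000
2 2 4699/5000
3 3 4461/5000
4 4 8863/10000
5 5 4273/5000
DF(1y) is solved at step 1

step 1 [1y] bond c/1=3/200: DF=(2009091/2000000 − 3/200·(0))/(1+3/200) = 9897/10000 ≈ 0.989700
step 2 [2y] bond c/1=1/25: DF=(50849/50000 − 1/25·(0.989700))/(1+1/25) = 4699/5000 ≈ 0.939800
step 3 [3y] swap r/1=154/4031: DF=(1 − 154/4031·(0.989700+0.939800))/(1+154/4031) = 4461/5000 ≈ 0.892200
step 4 [4y] zero: DF = P = 8863/10000 ≈ 0.886300
step 5 [5y] zero: DF = P = 4273/5000 ≈ 0.854600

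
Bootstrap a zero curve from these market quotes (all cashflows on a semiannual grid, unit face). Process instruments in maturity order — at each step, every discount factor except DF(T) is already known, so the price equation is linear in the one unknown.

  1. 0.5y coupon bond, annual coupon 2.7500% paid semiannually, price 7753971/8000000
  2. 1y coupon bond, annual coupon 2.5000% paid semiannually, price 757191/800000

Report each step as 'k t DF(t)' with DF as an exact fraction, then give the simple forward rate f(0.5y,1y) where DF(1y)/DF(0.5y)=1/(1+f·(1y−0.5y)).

1 1/2 9561/10000
2 1 923/1000
f(0.5y,1y) = ((9561/10000)/(923/1000) − 1)/(1/2) = 331/4615 ≈ 7.1723%

step 1 [0.5y] bond c/2=11/800: DF=(7753971/8000000 − 11/800·(0))/(1+11/800) = 9561/10000 ≈ 0.956100
step 2 [1y] bond c/2=1/80: DF=(757191/800000 − 1/80·(0.956100))/(1+1/80) = 923/1000 ≈ 0.923000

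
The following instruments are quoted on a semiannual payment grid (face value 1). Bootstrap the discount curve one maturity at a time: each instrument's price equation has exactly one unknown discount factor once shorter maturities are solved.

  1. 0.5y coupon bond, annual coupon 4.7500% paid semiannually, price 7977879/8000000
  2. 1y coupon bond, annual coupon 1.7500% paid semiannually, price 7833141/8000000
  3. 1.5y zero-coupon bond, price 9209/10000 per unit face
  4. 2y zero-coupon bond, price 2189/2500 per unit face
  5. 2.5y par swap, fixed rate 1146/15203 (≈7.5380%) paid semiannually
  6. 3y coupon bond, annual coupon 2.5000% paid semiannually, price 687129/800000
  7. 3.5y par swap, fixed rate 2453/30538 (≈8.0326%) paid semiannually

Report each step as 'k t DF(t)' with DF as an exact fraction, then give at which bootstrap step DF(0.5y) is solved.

1 1/2 9741/10000
2 1 4811/5000
3 3/2 9209/10000
4 2 2189/2500
5 5/2 8281/10000
6 3 99/125
7 7/2 7547/10000
DF(0.5y) is solved at step 1

step 1 [0.5y] bond c/2=19/800: DF=(7977879/8000000 − 19/800·(0))/(1+19/800) = 9741/10000 ≈ 0.974100
step 2 [1y] bond c/2=7/800: DF=(7833141/8000000 − 7/800·(0.974100))/(1+7/800) = 4811/5000 ≈ 0.962200
step 3 [1.5y] zero: DF = P = 9209/10000 ≈ 0.920900
step 4 [2y] zero: DF = P = 2189/2500 ≈ 0.875600
step 5 [2.5y] swap r/2=573/15203: DF=(1 − 573/15203·(0.974100+0.962200+0.920900+0.875600))/(1+573/15203) = 8281/10000 ≈ 0.828100
step 6 [3y] bond c/2=1/80: DF=(687129/800000 − 1/80·(0.974100+0.962200+0.920900+0.875600+0.828100))/(1+1/80) = 99/125 ≈ 0.792000
step 7 [3.5y] swap r/2=2453/61076: DF=(1 − 2453/61076·(0.974100+0.962200+0.920900+0.875600+0.828100+0.792000))/(1+2453/61076) = 7547/10000 ≈ 0.754700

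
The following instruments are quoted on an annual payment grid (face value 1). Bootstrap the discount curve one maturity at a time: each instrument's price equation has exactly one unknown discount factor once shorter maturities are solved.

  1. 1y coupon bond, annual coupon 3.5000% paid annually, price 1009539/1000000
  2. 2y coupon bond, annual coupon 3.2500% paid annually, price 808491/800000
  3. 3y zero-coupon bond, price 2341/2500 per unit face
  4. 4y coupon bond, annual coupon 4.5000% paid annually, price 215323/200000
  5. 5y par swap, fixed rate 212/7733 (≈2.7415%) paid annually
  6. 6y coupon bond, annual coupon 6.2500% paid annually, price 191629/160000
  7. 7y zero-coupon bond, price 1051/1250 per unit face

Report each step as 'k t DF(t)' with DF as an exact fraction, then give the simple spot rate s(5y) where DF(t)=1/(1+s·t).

step 1 [1y] bond c/1=7/200: DF=(1009539/1000000 − 7/200·(0))/(1+7/200) = 4877/5000 ≈ 0.975400
step 2 [2y] bond c/1=13/400: DF=(808491/800000 − 13/400·(0.975400))/(1+13/400) = 9481/10000 ≈ 0.948100
step 3 [3y] zero: DF = P = 2341/2500 ≈ 0.936400
step 4 [4y] bond c/1=9/200: DF=(215323/200000 − 9/200·(0.975400+0.948100+0.936400))/(1+9/200) = 9071/10000 ≈ 0.907100
step 5 [5y] swap r/1=212/7733: DF=(1 − 212/7733·(0.975400+0.948100+0.936400+0.907100))/(1+212/7733) = 1091/1250 ≈ 0.872800
step 6 [6y] bond c/1=1/16: DF=(191629/160000 − 1/16·(0.975400+0.948100+0.936400+0.907100+0.872800))/(1+1/16) = 8543/10000 ≈ 0.854300
step 7 [7y] zero: DF = P = 1051/1250 ≈ 0.840800

1 1 4877/5000
2 2 9481/10000
3 3 2341/2500
4 4 9071/10000
5 5 1091/1250
6 6 8543/10000
7 7 1051/1250
s(5y) = (1/(1091/1250) − 1)/(5) = 159/5455 ≈ 2.9148%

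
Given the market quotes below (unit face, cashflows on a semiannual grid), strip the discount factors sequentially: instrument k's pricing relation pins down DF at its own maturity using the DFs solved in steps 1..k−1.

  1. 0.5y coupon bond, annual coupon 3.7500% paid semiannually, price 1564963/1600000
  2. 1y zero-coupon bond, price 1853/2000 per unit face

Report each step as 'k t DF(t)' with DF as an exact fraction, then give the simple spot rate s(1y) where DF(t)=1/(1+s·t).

step 1 [0.5y] bond c/2=3/160: DF=(1564963/1600000 − 3/160·(0))/(1+3/160) = 9601/10000 ≈ 0.960100
step 2 [1y] zero: DF = P = 1853/2000 ≈ 0.926500

1 1/2 9601/10000
2 1 1853/2000
s(1y) = (1/(1853/2000) − 1)/(1) = 147/1853 ≈ 7.9331%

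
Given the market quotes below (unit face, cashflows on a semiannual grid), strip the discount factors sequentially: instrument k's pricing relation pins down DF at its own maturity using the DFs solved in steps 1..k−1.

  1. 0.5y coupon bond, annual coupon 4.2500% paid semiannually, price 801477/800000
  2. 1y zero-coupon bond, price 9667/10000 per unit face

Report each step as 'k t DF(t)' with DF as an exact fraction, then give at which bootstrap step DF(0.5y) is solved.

1 1/2 981/1000
2 1 9667/10000
DF(0.5y) is solved at step 1

step 1 [0.5y] bond c/2=17/800: DF=(801477/800000 − 17/800·(0))/(1+17/800) = 981/1000 ≈ 0.981000
step 2 [1y] zero: DF = P = 9667/10000 ≈ 0.966700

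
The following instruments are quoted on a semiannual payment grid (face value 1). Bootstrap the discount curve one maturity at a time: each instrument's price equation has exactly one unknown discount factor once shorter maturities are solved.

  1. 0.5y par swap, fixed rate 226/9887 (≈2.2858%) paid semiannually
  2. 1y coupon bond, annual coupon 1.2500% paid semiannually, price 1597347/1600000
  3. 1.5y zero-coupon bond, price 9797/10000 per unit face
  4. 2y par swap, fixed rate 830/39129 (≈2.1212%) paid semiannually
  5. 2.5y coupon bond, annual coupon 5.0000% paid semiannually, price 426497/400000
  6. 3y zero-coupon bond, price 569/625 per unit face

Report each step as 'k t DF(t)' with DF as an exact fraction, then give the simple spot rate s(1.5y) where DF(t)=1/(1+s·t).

step 1 [0.5y] swap r/2=113/9887: DF=(1 − 113/9887·(0))/(1+113/9887) = 9887/10000 ≈ 0.988700
step 2 [1y] bond c/2=1/160: DF=(1597347/1600000 − 1/160·(0.988700))/(1+1/160) = 493/500 ≈ 0.986000
step 3 [1.5y] zero: DF = P = 9797/10000 ≈ 0.979700
step 4 [2y] swap r/2=415/39129: DF=(1 − 415/39129·(0.988700+0.986000+0.979700))/(1+415/39129) = 1917/2000 ≈ 0.958500
step 5 [2.5y] bond c/2=1/40: DF=(426497/400000 − 1/40·(0.988700+0.986000+0.979700+0.958500))/(1+1/40) = 1181/1250 ≈ 0.944800
step 6 [3y] zero: DF = P = 569/625 ≈ 0.910400

1 1/2 9887/10000
2 1 493/500
3 3/2 9797/10000
4 2 1917/2000
5 5/2 1181/1250
6 3 569/625
s(1.5y) = (1/(9797/10000) − 1)/(3/2) = 406/29391 ≈ 1.3814%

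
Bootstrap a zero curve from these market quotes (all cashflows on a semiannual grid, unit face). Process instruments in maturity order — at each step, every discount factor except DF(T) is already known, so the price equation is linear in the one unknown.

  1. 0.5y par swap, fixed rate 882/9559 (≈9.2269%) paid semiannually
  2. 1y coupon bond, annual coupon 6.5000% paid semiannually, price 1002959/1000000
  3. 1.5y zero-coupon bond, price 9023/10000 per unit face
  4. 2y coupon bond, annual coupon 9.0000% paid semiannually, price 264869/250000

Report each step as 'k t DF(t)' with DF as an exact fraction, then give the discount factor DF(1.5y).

step 1 [0.5y] swap r/2=441/9559: DF=(1 − 441/9559·(0))/(1+441/9559) = 9559/10000 ≈ 0.955900
step 2 [1y] bond c/2=13/400: DF=(1002959/1000000 − 13/400·(0.955900))/(1+13/400) = 9413/10000 ≈ 0.941300
step 3 [1.5y] zero: DF = P = 9023/10000 ≈ 0.902300
step 4 [2y] bond c/2=9/200: DF=(264869/250000 − 9/200·(0.955900+0.941300+0.902300))/(1+9/200) = 8933/10000 ≈ 0.893300

1 1/2 9559/10000
2 1 9413/10000
3 3/2 9023/10000
4 2 8933/10000
DF(1.5y) = 9023/10000 ≈ 0.902300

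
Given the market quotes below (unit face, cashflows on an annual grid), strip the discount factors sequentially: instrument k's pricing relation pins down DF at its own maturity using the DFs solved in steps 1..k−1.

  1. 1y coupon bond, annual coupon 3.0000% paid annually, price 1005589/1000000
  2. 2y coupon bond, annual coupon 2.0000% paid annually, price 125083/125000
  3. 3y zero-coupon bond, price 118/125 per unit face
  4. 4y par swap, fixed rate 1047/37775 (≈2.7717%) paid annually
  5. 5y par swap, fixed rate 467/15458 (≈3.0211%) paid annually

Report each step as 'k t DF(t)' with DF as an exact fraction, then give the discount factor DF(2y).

step 1 [1y] bond c/1=3/100: DF=(1005589/1000000 − 3/100·(0))/(1+3/100) = 9763/10000 ≈ 0.976300
step 2 [2y] bond c/1=1/50: DF=(125083/125000 − 1/50·(0.976300))/(1+1/50) = 9619/10000 ≈ 0.961900
step 3 [3y] zero: DF = P = 118/125 ≈ 0.944000
step 4 [4y] swap r/1=1047/37775: DF=(1 − 1047/37775·(0.976300+0.961900+0.944000))/(1+1047/37775) = 8953/10000 ≈ 0.895300
step 5 [5y] swap r/1=467/15458: DF=(1 − 467/15458·(0.976300+0.961900+0.944000+0.895300))/(1+467/15458) = 8599/10000 ≈ 0.859900

1 1 9763/10000
2 2 9619/10000
3 3 118/125
4 4 8953/10000
5 5 8599/10000
DF(2y) = 9619/10000 ≈ 0.961900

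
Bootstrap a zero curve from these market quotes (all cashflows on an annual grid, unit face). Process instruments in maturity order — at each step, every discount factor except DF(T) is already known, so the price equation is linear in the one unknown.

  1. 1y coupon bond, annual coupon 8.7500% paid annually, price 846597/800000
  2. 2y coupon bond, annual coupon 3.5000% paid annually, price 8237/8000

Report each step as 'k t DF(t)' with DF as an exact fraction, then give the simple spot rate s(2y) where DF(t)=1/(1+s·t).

1 1 9731/10000
2 2 9619/10000
s(2y) = (1/(9619/10000) − 1)/(2) = 381/19238 ≈ 1.9805%

step 1 [1y] bond c/1=7/80: DF=(846597/800000 − 7/80·(0))/(1+7/80) = 9731/10000 ≈ 0.973100
step 2 [2y] bond c/1=7/200: DF=(8237/8000 − 7/200·(0.973100))/(1+7/200) = 9619/10000 ≈ 0.961900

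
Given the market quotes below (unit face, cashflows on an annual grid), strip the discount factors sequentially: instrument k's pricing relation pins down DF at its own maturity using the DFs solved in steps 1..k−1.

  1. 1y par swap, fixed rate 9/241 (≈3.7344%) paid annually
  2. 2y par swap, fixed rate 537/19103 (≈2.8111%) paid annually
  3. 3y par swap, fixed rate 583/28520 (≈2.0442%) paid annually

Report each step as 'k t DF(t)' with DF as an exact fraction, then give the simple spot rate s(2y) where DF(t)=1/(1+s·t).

1 1 241/250
2 2 9463/10000
3 3 9417/10000
s(2y) = (1/(9463/10000) − 1)/(2) = 537/18926 ≈ 2.8374%

step 1 [1y] swap r/1=9/241: DF=(1 − 9/241·(0))/(1+9/241) = 241/250 ≈ 0.964000
step 2 [2y] swap r/1=537/19103: DF=(1 − 537/19103·(0.964000))/(1+537/19103) = 9463/10000 ≈ 0.946300
step 3 [3y] swap r/1=583/28520: DF=(1 − 583/28520·(0.964000+0.946300))/(1+583/28520) = 9417/10000 ≈ 0.941700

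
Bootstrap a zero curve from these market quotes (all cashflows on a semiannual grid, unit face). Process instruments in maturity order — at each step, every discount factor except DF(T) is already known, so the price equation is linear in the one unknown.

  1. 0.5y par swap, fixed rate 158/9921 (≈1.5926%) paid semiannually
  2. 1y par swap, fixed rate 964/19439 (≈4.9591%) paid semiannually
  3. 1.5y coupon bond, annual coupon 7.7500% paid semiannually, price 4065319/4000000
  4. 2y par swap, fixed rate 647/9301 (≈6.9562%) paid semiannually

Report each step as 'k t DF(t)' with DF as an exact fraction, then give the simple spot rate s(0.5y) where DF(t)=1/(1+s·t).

1 1/2 9921/10000
2 1 4759/5000
3 3/2 9059/10000
4 2 4353/5000
s(0.5y) = (1/(9921/10000) − 1)/(1/2) = 158/9921 ≈ 1.5926%

step 1 [0.5y] swap r/2=79/9921: DF=(1 − 79/9921·(0))/(1+79/9921) = 9921/10000 ≈ 0.992100
step 2 [1y] swap r/2=482/19439: DF=(1 − 482/19439·(0.992100))/(1+482/19439) = 4759/5000 ≈ 0.951800
step 3 [1.5y] bond c/2=31/800: DF=(4065319/4000000 − 31/800·(0.992100+0.951800))/(1+31/800) = 9059/10000 ≈ 0.905900
step 4 [2y] swap r/2=647/18602: DF=(1 − 647/18602·(0.992100+0.951800+0.905900))/(1+647/18602) = 4353/5000 ≈ 0.870600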